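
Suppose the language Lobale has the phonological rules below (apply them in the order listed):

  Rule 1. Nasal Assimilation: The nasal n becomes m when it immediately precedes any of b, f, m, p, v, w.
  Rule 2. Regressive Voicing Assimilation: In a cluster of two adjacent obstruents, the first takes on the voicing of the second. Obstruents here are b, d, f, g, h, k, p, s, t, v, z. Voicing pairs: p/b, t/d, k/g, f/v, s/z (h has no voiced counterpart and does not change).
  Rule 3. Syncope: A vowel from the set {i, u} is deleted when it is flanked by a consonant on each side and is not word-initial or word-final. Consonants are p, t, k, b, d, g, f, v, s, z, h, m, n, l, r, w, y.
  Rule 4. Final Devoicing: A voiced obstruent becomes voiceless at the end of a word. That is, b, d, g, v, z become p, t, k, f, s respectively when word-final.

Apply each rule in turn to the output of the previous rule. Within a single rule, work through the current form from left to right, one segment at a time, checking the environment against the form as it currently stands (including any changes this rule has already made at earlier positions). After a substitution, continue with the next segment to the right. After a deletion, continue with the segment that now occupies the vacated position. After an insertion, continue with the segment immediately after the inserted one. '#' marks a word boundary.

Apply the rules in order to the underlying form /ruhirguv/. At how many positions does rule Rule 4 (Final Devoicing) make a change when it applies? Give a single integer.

1

Rule 1 Nasal Assimilation: no change — [ruhirguv]
Rule 2 Regressive Voicing Assimilation: no change — [ruhirguv]
Rule 3 Syncope: [ruhirguv] → [rhrgv]
Rule 4 Final Devoicing: [rhrgv] → [rhrgf]
Rule Rule 4 changed 1 position(s).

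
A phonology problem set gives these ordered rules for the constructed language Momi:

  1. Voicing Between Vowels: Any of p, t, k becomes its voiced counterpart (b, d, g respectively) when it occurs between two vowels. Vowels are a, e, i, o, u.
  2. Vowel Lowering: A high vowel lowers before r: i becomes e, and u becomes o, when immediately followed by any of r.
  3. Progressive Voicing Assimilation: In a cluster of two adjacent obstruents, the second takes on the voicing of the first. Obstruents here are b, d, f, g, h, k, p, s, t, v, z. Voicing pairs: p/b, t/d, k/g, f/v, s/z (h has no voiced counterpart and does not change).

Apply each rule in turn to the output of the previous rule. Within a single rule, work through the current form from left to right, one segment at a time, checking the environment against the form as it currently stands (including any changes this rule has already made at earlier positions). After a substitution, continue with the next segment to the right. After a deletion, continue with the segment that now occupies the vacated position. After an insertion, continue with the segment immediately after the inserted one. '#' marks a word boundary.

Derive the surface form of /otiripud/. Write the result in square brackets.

1 Voicing Between Vowels: [otiripud] → [odiribud]
2 Vowel Lowering: [odiribud] → [oderibud]
3 Progressive Voicing Assimilation: no change — [oderibud]

[oderibud]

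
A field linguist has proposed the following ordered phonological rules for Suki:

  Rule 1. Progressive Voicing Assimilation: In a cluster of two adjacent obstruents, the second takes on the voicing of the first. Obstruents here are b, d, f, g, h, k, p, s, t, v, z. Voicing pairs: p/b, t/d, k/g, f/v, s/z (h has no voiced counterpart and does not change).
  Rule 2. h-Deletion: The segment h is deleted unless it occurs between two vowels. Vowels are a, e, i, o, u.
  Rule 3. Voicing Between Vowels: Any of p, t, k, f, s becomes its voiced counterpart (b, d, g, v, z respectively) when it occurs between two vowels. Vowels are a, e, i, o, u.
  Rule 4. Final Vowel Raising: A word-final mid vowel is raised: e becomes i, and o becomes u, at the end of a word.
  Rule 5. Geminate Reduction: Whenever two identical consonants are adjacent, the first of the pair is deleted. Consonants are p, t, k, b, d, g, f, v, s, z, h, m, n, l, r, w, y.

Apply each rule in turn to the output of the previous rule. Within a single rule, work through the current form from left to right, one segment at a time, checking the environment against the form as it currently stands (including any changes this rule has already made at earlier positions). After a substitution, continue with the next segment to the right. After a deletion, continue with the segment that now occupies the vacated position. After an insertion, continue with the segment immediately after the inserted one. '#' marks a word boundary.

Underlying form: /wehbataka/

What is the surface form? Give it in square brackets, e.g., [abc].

[webadaga]

Rule 1 Progressive Voicing Assimilation: [wehbataka] → [wehpataka]
Rule 2 h-Deletion: [wehpataka] → [wepataka]
Rule 3 Voicing Between Vowels: [wepataka] → [webadaga]
Rule 4 Final Vowel Raising: no change — [webadaga]
Rule 5 Geminate Reduction: no change — [webadaga]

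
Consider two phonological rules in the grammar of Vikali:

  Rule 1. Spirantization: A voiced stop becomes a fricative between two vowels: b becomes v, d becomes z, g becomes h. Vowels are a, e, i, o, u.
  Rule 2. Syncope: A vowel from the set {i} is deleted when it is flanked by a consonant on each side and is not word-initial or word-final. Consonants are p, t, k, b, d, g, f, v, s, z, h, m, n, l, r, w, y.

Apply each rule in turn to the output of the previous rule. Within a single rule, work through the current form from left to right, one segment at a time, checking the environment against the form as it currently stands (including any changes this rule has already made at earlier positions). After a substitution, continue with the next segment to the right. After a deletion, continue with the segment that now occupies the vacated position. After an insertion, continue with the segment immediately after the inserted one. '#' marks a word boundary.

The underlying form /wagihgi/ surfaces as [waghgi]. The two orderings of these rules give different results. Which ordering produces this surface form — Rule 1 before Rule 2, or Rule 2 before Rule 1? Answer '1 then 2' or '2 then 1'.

Order 1 then 2:
  1 Spirantization: [wagihgi] → [wahihgi]
  2 Syncope: [wahihgi] → [wahhgi]
  result: [wahhgi]
Order 2 then 1:
  2 Syncope: [wagihgi] → [waghgi]
  1 Spirantization: no change — [waghgi]
  result: [waghgi]

2 then 1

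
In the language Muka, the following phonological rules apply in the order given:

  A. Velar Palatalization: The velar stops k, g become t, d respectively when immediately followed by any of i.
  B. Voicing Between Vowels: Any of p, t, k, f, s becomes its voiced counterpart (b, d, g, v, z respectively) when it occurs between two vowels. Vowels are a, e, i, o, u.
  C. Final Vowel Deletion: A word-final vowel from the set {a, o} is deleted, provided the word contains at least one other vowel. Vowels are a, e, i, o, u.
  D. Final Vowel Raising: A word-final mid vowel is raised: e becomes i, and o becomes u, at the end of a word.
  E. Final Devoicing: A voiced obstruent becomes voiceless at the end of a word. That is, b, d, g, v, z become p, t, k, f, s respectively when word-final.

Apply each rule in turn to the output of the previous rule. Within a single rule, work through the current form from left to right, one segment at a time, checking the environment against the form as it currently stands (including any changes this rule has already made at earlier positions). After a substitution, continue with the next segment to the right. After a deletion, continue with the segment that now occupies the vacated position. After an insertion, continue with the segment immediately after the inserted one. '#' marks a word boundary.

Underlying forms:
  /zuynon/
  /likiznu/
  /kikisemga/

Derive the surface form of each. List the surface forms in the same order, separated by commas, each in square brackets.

/zuynon/:
  A Velar Palatalization: no change — [zuynon]
  B Voicing Between Vowels: no change — [zuynon]
  C Final Vowel Deletion: no change — [zuynon]
  D Final Vowel Raising: no change — [zuynon]
  E Final Devoicing: no change — [zuynon]
/likiznu/:
  A Velar Palatalization: [likiznu] → [litiznu]
  B Voicing Between Vowels: [litiznu] → [lidiznu]
  C Final Vowel Deletion: no change — [lidiznu]
  D Final Vowel Raising: no change — [lidiznu]
  E Final Devoicing: no change — [lidiznu]
/kikisemga/:
  A Velar Palatalization: [kikisemga] → [titisemga]
  B Voicing Between Vowels: [titisemga] → [tidizemga]
  C Final Vowel Deletion: [tidizemga] → [tidizemg]
  D Final Vowel Raising: no change — [tidizemg]
  E Final Devoicing: [tidizemg] → [tidizemk]

[zuynon], [lidiznu], [tidizemk]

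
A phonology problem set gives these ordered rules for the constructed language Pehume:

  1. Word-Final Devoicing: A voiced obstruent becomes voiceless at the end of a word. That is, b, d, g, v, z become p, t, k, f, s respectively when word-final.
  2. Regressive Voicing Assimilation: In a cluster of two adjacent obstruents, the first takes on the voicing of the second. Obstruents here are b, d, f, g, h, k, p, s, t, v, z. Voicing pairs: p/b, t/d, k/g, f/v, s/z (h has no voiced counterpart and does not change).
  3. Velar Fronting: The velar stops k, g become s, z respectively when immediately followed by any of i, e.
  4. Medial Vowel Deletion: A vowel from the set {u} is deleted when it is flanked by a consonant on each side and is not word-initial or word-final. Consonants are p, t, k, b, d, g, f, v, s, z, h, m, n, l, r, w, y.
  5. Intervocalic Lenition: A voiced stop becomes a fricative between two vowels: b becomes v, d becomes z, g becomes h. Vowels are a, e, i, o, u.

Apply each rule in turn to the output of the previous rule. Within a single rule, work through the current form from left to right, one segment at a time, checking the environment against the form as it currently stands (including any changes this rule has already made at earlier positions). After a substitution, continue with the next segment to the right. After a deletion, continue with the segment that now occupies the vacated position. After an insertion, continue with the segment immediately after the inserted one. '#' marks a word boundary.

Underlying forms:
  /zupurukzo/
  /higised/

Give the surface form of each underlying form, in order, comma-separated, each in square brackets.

/zupurukzo/:
  1 Word-Final Devoicing: no change — [zupurukzo]
  2 Regressive Voicing Assimilation: [zupurukzo] → [zupurugzo]
  3 Velar Fronting: no change — [zupurugzo]
  4 Medial Vowel Deletion: [zupurugzo] → [zprgzo]
  5 Intervocalic Lenition: no change — [zprgzo]
/higised/:
  1 Word-Final Devoicing: [higised] → [higiset]
  2 Regressive Voicing Assimilation: no change — [higiset]
  3 Velar Fronting: [higiset] → [hiziset]
  4 Medial Vowel Deletion: no change — [hiziset]
  5 Intervocalic Lenition: no change — [hiziset]

[zprgzo], [hiziset]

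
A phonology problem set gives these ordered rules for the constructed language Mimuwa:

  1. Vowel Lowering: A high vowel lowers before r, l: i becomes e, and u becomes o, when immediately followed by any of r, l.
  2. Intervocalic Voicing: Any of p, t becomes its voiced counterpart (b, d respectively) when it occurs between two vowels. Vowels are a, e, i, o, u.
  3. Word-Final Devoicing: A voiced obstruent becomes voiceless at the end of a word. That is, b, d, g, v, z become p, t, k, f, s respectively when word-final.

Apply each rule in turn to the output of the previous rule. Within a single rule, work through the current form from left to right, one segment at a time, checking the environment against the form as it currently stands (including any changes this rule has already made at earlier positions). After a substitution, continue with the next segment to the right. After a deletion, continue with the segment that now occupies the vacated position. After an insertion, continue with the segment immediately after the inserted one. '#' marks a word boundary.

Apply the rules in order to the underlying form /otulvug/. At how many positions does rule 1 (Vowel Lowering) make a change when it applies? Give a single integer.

1 Vowel Lowering: [otulvug] → [otolvug]
2 Intervocalic Voicing: [otolvug] → [odolvug]
3 Word-Final Devoicing: [odolvug] → [odolvuk]
Rule 1 changed 1 position(s).

1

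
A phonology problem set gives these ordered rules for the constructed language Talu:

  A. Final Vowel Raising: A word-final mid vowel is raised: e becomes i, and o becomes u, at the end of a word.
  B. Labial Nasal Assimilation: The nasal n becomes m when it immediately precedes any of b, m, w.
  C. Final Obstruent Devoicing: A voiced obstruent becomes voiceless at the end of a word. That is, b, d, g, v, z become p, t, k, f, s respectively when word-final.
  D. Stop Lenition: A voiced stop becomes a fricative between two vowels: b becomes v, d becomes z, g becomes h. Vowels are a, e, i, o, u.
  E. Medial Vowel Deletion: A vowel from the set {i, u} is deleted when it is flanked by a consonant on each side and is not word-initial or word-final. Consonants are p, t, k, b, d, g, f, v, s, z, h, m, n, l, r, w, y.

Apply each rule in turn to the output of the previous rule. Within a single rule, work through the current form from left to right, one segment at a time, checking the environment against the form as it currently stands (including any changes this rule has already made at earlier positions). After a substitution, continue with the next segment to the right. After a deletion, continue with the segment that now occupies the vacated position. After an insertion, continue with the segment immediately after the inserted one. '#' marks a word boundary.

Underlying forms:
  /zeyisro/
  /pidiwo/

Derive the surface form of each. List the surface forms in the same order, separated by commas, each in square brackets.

[zeysru], [pzwu]

/zeyisro/:
  A Final Vowel Raising: [zeyisro] → [zeyisru]
  B Labial Nasal Assimilation: no change — [zeyisru]
  C Final Obstruent Devoicing: no change — [zeyisru]
  D Stop Lenition: no change — [zeyisru]
  E Medial Vowel Deletion: [zeyisru] → [zeysru]
/pidiwo/:
  A Final Vowel Raising: [pidiwo] → [pidiwu]
  B Labial Nasal Assimilation: no change — [pidiwu]
  C Final Obstruent Devoicing: no change — [pidiwu]
  D Stop Lenition: [pidiwu] → [piziwu]
  E Medial Vowel Deletion: [piziwu] → [pzwu]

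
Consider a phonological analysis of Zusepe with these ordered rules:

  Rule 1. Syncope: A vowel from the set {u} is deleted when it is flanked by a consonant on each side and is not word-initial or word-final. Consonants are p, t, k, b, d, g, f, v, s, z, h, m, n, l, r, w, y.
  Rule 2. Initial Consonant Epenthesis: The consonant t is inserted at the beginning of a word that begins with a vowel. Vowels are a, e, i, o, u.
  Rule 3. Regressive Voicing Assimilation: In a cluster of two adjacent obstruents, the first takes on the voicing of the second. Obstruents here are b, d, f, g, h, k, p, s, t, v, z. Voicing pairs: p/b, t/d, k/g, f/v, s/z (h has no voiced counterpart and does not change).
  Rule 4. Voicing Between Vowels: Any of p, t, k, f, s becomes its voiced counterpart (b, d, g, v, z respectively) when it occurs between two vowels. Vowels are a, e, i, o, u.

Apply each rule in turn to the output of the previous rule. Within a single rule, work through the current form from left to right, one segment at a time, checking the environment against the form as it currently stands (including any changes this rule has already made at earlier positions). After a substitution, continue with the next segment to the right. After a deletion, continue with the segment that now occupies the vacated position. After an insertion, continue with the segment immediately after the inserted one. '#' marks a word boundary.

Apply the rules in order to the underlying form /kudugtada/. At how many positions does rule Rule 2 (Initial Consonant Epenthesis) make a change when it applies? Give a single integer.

Rule 1 Syncope: [kudugtada] → [kdgtada]
Rule 2 Initial Consonant Epenthesis: no change — [kdgtada]
Rule 3 Regressive Voicing Assimilation: [kdgtada] → [gdktada]
Rule 4 Voicing Between Vowels: no change — [gdktada]
Rule Rule 2 changed 0 position(s).

0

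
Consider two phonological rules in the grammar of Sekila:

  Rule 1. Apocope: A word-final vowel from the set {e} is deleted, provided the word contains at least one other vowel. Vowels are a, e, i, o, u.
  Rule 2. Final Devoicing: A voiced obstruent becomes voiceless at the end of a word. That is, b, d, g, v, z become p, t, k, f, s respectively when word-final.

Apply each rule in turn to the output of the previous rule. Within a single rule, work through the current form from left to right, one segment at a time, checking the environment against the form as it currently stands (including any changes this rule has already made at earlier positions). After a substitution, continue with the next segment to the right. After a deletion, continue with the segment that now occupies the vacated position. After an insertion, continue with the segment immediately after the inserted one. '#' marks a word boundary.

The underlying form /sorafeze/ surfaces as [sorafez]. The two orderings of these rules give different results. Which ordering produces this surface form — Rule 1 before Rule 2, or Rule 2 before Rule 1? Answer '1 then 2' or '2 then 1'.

2 then 1

Order 1 then 2:
  1 Apocope: [sorafeze] → [sorafez]
  2 Final Devoicing: [sorafez] → [sorafes]
  result: [sorafes]
Order 2 then 1:
  2 Final Devoicing: no change — [sorafeze]
  1 Apocope: [sorafeze] → [sorafez]
  result: [sorafez]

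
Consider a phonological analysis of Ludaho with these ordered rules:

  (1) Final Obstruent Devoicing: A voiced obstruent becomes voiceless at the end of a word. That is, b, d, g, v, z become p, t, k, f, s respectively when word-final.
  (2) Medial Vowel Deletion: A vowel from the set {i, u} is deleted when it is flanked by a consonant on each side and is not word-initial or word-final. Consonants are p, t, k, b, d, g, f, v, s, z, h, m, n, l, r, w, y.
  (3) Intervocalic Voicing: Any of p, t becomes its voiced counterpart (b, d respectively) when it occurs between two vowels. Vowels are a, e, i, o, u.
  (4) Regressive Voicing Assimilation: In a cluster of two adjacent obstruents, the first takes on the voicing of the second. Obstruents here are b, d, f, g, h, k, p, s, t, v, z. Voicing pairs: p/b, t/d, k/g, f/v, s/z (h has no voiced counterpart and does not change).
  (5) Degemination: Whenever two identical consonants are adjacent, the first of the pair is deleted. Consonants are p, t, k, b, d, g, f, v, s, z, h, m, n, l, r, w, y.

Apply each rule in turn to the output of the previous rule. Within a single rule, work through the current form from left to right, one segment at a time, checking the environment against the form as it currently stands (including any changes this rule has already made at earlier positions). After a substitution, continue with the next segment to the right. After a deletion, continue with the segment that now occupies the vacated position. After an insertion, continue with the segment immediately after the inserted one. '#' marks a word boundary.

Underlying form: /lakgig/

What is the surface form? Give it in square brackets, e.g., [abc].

(1) Final Obstruent Devoicing: [lakgig] → [lakgik]
(2) Medial Vowel Deletion: [lakgik] → [lakgk]
(3) Intervocalic Voicing: no change — [lakgk]
(4) Regressive Voicing Assimilation: [lakgk] → [lagkk]
(5) Degemination: [lagkk] → [lagk]

[lagk]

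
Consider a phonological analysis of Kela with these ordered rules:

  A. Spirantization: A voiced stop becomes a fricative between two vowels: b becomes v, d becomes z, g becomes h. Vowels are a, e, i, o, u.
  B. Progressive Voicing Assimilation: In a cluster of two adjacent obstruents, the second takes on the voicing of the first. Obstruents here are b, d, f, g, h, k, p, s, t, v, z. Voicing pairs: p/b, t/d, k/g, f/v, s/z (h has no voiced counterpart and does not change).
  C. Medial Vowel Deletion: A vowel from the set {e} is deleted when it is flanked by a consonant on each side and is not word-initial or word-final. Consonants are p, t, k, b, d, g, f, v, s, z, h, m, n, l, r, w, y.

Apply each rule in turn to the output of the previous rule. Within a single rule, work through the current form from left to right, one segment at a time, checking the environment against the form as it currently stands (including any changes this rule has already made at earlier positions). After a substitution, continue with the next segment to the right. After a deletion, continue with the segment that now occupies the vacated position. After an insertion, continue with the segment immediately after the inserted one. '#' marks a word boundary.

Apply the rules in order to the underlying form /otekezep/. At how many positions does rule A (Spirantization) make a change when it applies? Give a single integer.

0

A Spirantization: no change — [otekezep]
B Progressive Voicing Assimilation: no change — [otekezep]
C Medial Vowel Deletion: [otekezep] → [otkzp]
Rule A changed 0 position(s).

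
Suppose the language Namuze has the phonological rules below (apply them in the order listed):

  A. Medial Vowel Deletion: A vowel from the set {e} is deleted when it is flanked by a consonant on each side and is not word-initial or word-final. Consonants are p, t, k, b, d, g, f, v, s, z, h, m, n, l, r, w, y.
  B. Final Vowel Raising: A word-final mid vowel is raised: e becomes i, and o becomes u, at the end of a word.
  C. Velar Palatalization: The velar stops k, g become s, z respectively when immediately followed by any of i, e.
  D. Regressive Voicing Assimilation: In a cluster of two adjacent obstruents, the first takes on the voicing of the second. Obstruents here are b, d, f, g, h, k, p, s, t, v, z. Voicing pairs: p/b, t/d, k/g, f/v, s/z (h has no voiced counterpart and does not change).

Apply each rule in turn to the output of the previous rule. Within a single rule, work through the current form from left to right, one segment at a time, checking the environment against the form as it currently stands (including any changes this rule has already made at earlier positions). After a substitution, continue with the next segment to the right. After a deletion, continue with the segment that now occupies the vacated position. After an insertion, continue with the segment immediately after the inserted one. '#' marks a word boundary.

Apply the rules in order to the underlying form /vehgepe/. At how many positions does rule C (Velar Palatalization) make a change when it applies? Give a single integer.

0

A Medial Vowel Deletion: [vehgepe] → [vhgpe]
B Final Vowel Raising: [vhgpe] → [vhgpi]
C Velar Palatalization: no change — [vhgpi]
D Regressive Voicing Assimilation: [vhgpi] → [fhkpi]
Rule C changed 0 position(s).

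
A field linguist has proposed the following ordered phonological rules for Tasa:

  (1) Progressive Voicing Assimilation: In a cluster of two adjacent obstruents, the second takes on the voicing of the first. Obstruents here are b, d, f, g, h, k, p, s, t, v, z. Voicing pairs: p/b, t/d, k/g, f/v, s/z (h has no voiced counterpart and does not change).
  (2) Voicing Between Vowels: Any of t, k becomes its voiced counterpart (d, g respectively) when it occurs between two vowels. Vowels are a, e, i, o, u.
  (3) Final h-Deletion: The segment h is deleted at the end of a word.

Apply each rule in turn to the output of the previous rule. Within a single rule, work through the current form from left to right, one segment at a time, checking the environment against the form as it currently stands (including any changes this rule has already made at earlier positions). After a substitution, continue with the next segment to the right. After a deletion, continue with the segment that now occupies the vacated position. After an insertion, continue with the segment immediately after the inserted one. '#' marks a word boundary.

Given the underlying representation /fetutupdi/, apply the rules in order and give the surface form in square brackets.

[fedudupti]

(1) Progressive Voicing Assimilation: [fetutupdi] → [fetutupti]
(2) Voicing Between Vowels: [fetutupti] → [fedudupti]
(3) Final h-Deletion: no change — [fedudupti]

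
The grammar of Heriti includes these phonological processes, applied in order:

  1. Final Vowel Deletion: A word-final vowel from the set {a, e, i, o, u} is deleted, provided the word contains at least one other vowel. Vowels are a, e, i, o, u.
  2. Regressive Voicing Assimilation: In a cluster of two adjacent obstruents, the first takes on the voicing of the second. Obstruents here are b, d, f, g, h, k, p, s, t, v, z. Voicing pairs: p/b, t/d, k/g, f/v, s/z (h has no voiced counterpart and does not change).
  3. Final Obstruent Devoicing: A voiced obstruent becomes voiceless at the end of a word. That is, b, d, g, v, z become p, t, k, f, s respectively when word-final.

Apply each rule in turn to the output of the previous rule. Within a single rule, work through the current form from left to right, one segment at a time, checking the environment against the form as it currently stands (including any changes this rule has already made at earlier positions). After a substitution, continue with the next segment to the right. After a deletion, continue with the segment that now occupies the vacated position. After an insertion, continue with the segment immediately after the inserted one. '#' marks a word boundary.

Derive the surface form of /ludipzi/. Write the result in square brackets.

1 Final Vowel Deletion: [ludipzi] → [ludipz]
2 Regressive Voicing Assimilation: [ludipz] → [ludibz]
3 Final Obstruent Devoicing: [ludibz] → [ludibs]

[ludibs]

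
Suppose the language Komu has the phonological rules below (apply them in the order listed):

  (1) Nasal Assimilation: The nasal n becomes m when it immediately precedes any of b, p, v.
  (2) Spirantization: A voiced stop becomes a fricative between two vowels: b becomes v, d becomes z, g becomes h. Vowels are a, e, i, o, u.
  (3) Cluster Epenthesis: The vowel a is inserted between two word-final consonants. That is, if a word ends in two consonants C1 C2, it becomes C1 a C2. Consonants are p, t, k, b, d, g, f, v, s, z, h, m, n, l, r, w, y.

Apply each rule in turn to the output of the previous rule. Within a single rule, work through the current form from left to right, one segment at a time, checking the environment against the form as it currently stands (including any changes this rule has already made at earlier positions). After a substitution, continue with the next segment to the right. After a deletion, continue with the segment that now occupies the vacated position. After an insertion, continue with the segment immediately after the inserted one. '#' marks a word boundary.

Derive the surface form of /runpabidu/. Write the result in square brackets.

(1) Nasal Assimilation: [runpabidu] → [rumpabidu]
(2) Spirantization: [rumpabidu] → [rumpavizu]
(3) Cluster Epenthesis: no change — [rumpavizu]

[rumpavizu]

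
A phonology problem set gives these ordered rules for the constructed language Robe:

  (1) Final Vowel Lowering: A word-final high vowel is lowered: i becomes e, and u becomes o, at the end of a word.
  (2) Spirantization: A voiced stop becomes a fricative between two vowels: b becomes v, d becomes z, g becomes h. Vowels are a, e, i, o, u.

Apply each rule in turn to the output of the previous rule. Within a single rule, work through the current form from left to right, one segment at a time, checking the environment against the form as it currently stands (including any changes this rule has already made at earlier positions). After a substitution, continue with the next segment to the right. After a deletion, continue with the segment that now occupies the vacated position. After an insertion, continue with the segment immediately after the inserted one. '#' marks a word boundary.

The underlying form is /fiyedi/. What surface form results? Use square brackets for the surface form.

(1) Final Vowel Lowering: [fiyedi] → [fiyede]
(2) Spirantization: [fiyede] → [fiyeze]

[fiyeze]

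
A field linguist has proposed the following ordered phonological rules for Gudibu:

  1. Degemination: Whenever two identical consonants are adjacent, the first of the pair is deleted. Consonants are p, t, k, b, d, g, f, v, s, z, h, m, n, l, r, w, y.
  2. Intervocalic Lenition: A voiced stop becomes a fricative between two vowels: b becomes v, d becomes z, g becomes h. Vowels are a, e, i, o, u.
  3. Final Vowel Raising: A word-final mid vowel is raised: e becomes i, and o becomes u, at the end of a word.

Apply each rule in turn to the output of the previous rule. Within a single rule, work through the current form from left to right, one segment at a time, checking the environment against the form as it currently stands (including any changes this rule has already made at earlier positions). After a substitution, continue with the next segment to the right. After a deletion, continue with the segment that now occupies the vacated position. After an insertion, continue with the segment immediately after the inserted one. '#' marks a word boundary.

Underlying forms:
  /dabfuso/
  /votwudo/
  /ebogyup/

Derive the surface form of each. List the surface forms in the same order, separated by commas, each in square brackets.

/dabfuso/:
  1 Degemination: no change — [dabfuso]
  2 Intervocalic Lenition: no change — [dabfuso]
  3 Final Vowel Raising: [dabfuso] → [dabfusu]
/votwudo/:
  1 Degemination: no change — [votwudo]
  2 Intervocalic Lenition: [votwudo] → [votwuzo]
  3 Final Vowel Raising: [votwuzo] → [votwuzu]
/ebogyup/:
  1 Degemination: no change — [ebogyup]
  2 Intervocalic Lenition: [ebogyup] → [evogyup]
  3 Final Vowel Raising: no change — [evogyup]

[dabfusu], [votwuzu], [evogyup]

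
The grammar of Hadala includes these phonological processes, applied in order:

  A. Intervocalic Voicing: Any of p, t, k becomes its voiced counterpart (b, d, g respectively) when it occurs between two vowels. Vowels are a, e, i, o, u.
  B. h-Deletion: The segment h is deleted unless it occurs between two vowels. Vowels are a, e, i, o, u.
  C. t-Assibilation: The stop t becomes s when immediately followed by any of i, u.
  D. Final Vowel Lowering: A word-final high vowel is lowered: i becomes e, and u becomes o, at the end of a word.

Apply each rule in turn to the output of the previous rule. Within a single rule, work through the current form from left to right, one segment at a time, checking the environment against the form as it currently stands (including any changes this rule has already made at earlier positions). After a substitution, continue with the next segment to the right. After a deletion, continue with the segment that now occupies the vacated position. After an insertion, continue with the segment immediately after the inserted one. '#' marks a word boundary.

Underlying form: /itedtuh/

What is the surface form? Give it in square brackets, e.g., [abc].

[idedso]

A Intervocalic Voicing: [itedtuh] → [idedtuh]
B h-Deletion: [idedtuh] → [idedtu]
C t-Assibilation: [idedtu] → [idedsu]
D Final Vowel Lowering: [idedsu] → [idedso]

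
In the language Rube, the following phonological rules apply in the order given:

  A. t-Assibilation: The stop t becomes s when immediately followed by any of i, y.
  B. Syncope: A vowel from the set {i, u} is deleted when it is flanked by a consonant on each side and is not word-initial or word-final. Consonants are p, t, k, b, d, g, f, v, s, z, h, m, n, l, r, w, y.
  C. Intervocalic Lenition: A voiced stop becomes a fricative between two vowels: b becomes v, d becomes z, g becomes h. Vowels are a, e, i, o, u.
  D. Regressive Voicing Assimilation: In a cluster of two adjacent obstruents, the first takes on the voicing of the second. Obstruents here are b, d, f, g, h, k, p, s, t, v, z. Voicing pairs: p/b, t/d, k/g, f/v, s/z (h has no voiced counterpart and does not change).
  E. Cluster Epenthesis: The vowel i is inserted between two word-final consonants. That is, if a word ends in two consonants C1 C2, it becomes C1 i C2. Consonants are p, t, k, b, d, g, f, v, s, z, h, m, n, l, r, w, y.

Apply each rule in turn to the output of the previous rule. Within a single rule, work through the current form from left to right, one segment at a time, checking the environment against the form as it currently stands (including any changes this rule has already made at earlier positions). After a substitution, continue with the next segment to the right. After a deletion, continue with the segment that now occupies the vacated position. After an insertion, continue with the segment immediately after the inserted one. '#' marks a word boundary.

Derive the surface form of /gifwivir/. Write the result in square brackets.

[kfwvir]

A t-Assibilation: no change — [gifwivir]
B Syncope: [gifwivir] → [gfwvr]
C Intervocalic Lenition: no change — [gfwvr]
D Regressive Voicing Assimilation: [gfwvr] → [kfwvr]
E Cluster Epenthesis: [kfwvr] → [kfwvir]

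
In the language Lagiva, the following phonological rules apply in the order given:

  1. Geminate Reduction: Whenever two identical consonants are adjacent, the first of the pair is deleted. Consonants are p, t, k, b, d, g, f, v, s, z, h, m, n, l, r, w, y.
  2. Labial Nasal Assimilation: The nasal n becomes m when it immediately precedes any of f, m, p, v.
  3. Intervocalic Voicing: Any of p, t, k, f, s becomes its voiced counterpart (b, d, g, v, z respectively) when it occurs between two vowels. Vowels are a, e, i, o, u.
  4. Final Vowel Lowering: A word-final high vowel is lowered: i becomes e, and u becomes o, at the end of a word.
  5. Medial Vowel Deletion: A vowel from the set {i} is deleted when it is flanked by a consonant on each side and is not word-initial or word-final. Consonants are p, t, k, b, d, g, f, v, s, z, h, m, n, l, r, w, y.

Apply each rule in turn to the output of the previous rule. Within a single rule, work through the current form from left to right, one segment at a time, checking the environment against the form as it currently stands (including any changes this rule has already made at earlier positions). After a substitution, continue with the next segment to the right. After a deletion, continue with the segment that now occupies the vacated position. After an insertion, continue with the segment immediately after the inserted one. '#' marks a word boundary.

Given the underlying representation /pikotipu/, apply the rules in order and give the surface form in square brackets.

1 Geminate Reduction: no change — [pikotipu]
2 Labial Nasal Assimilation: no change — [pikotipu]
3 Intervocalic Voicing: [pikotipu] → [pigodibu]
4 Final Vowel Lowering: [pigodibu] → [pigodibo]
5 Medial Vowel Deletion: [pigodibo] → [pgodbo]

[pgodbo]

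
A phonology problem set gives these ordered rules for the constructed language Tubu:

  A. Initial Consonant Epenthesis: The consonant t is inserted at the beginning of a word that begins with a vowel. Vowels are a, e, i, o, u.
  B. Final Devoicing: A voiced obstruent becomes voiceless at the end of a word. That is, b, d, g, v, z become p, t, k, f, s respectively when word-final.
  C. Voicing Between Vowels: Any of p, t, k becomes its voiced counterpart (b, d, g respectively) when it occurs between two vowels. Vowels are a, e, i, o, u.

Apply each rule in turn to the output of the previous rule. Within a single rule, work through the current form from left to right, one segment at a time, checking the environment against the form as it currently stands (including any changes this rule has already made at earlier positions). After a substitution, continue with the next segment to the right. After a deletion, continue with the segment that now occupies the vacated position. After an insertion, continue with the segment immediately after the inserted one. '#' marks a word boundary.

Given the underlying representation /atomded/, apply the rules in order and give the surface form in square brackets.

A Initial Consonant Epenthesis: [atomded] → [tatomded]
B Final Devoicing: [tatomded] → [tatomdet]
C Voicing Between Vowels: [tatomdet] → [tadomdet]

[tadomdet]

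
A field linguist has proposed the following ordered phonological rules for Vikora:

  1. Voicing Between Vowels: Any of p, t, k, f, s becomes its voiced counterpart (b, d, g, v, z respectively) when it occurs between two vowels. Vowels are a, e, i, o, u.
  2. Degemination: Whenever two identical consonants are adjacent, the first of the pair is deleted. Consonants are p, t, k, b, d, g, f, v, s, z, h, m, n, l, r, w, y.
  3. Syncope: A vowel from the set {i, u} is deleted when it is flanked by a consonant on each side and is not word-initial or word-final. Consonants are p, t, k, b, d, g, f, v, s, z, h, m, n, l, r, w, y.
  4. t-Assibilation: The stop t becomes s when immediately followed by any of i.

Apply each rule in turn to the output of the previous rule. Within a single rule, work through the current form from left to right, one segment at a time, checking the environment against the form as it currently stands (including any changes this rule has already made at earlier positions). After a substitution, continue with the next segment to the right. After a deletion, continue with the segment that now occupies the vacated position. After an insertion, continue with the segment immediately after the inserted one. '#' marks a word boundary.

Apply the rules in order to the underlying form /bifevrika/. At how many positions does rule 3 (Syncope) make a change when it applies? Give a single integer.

1 Voicing Between Vowels: [bifevrika] → [bivevriga]
2 Degemination: no change — [bivevriga]
3 Syncope: [bivevriga] → [bvevrga]
4 t-Assibilation: no change — [bvevrga]
Rule 3 changed 2 position(s).

2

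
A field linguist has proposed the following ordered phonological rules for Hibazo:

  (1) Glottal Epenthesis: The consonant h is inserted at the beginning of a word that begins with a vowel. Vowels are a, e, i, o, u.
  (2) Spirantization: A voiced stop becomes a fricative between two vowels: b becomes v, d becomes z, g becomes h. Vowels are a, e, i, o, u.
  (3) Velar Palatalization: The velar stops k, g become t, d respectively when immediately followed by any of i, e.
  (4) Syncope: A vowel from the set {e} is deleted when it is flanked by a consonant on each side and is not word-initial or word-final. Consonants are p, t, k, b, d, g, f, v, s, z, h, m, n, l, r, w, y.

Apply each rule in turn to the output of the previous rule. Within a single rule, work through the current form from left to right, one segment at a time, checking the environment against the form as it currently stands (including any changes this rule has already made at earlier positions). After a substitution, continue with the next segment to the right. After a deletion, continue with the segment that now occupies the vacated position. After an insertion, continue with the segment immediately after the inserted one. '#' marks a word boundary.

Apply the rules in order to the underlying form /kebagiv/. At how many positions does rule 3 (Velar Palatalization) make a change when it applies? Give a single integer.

(1) Glottal Epenthesis: no change — [kebagiv]
(2) Spirantization: [kebagiv] → [kevahiv]
(3) Velar Palatalization: [kevahiv] → [tevahiv]
(4) Syncope: [tevahiv] → [tvahiv]
Rule 3 changed 1 position(s).

1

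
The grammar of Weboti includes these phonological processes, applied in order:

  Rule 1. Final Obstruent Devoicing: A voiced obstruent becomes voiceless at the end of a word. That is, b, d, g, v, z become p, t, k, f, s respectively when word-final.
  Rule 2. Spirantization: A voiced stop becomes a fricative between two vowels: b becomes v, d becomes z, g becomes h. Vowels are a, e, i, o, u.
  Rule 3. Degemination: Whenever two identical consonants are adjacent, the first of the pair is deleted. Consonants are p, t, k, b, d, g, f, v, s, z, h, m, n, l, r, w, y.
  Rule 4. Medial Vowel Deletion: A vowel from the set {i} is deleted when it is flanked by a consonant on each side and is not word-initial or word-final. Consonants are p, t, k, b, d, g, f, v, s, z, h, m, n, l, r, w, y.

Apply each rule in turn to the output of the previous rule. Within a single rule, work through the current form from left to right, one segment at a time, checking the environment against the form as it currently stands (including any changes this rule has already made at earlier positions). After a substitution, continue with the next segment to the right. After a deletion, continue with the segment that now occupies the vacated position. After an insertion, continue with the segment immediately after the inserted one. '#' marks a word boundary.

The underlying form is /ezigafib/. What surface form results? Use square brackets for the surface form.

[ezhafp]

Rule 1 Final Obstruent Devoicing: [ezigafib] → [ezigafip]
Rule 2 Spirantization: [ezigafip] → [ezihafip]
Rule 3 Degemination: no change — [ezihafip]
Rule 4 Medial Vowel Deletion: [ezihafip] → [ezhafp]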